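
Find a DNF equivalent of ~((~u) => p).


Step 1: Rewrite implication then negate: ¬(¬(¬u) ∨ p) = (¬u) ∧ ¬p.

(~u) & (~p)


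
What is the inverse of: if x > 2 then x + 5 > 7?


The inverse of (P → Q) is (¬P → ¬Q). It is equivalent to the converse, not to the original.
Here P = 'x > 2' and Q = 'x + 5 > 7'.

If not (x > 2), then not (x + 5 > 7).


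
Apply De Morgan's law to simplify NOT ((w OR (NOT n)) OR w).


De Morgan: the negation of a disjunction is the conjunction of the negations.
Distribute NOT across OR, flipping it to AND, and negate each literal.

((NOT w) AND n) AND (NOT w)


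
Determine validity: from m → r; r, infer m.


This is affirming the consequent (fallacy). There exist truth assignments where the premises are all true but the conclusion is false.

Invalid.


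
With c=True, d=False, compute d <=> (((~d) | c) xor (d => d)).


Substitute c=True, d=False:
~d = True
(~d) | c = True | True = True
d => d = False => False = True
((~d) | c) xor (d => d) = True xor True = False
d <=> (((~d) | c) xor (d => d)) = False <=> False = True

True


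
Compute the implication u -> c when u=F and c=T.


Implication is false only when antecedent is true and consequent is false.
Substitute: u=F, c=T.
F -> T evaluates to T.

T


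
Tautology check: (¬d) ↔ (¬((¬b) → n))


Build the truth table over {b, d, n}:
b | d | n | φ
-------------
F | F | F | T
T | F | F | F
F | T | F | F
T | T | F | T
F | F | T | F
T | F | T | F
F | T | T | T
T | T | T | T
Counterexample at row 2: with b=T, d=F, n=F, the formula is F.

No, it is not a tautology.


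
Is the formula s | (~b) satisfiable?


Search for a satisfying assignment over {b, s}.
Try b=False, s=False: the formula evaluates to True.
A satisfying assignment exists.

Satisfiable.


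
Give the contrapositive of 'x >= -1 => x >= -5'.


The contrapositive of (P → Q) is (¬Q → ¬P); it is logically equivalent to the original.
Here P = 'x >= -1' and Q = 'x >= -5'.

If not (x >= -5), then not (x >= -1).


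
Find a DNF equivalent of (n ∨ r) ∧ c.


Step 1: Distribute ∧ over ∨: (n ∨ r) ∧ c = (n ∧ c) ∨ (r ∧ c).

(n ∧ c) ∨ (r ∧ c)


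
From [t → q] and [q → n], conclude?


Hypothetical syllogism: from (P → Q) and (Q → R), infer (P → R).
Chain the two implications through the shared middle term 'q'.

t → n


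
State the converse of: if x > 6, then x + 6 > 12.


The converse of (P → Q) is (Q → P). It is not in general equivalent to the original.
Here P = 'x > 6' and Q = 'x + 6 > 12'.

If x + 6 > 12, then x > 6.


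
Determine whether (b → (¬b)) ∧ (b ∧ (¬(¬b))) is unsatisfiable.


Truth table over {b}:
b | φ
-----
F | F
T | F
Every row is false.

Yes, it is a contradiction.


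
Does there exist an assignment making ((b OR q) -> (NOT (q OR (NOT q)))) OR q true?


Search for a satisfying assignment over {b, q}.
Try b=F, q=F: the formula evaluates to T.
A satisfying assignment exists.

Satisfiable.


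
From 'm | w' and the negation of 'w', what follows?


Disjunctive syllogism: from (P ∨ Q) and ¬P, infer Q.
One disjunct, 'w', is ruled out; the other must hold.

m


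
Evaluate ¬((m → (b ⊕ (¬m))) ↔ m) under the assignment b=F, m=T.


Substitute b=F, m=T:
¬m = F
b ⊕ (¬m) = F ⊕ F = F
m → (b ⊕ (¬m)) = T → F = F
(m → (b ⊕ (¬m))) ↔ m = F ↔ T = F
¬((m → (b ⊕ (¬m))) ↔ m) = T

T


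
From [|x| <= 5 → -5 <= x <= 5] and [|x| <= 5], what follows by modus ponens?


Modus ponens: from (P → Q) and P, infer Q.
P = '|x| <= 5' is asserted, and P → Q holds, so Q follows.

-5 <= x <= 5.


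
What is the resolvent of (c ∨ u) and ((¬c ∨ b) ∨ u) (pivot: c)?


The clauses contain complementary literals c and ¬c.
Resolution eliminates this pair and disjoins the remaining literals (merging duplicates).

(u ∨ b)


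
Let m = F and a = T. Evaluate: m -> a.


Implication is false only when antecedent is true and consequent is false.
Substitute: m=F, a=T.
F -> T evaluates to T.

T


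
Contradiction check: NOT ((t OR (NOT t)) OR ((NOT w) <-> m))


Truth table over {m, t, w}:
m | t | w | φ
-------------
F | F | F | F
T | F | F | F
F | T | F | F
T | T | F | F
F | F | T | F
T | F | T | F
F | T | T | F
T | T | T | F
Every row is false.

Yes, it is a contradiction.


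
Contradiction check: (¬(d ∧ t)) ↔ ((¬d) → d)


Truth table over {d, t}:
d | t | φ
---------
F | F | F
T | F | T
F | T | F
T | T | F
Satisfying assignment at row 2: d=T, t=F gives T.

No, it is not a contradiction.


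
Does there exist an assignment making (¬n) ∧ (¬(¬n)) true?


Check all 2 assignments over {n}:
n | φ
-----
F | F
T | F
No assignment makes the formula true.

Unsatisfiable.


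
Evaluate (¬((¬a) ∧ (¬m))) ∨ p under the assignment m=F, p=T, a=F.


Substitute m=F, p=T, a=F:
¬a = T
¬m = T
(¬a) ∧ (¬m) = T ∧ T = T
¬((¬a) ∧ (¬m)) = F
(¬((¬a) ∧ (¬m))) ∨ p = F ∨ T = T

T


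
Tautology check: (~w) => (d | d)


Build the truth table over {d, w}:
d | w | φ
---------
False | False | False
True | False | True
False | True | True
True | True | True
Counterexample at row 1: with d=False, w=False, the formula is False.

No, it is not a tautology.


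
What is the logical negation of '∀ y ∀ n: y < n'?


Negation flips each quantifier (∀↔∃) and negates the inner predicate.
¬(∀ y ∀ n: φ) = ∃ y ∃ n: ¬φ.

∃ y ∃ n: ¬(y < n)


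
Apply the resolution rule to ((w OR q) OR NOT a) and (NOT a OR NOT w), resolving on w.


The clauses contain complementary literals w and NOTw.
Resolution eliminates this pair and disjoins the remaining literals (merging duplicates).

(NOT a OR q)


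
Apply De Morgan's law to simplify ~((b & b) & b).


De Morgan: the negation of a conjunction is the disjunction of the negations.
Distribute ~ across &, flipping it to |, and negate each literal.

((~b) | (~b)) | (~b)


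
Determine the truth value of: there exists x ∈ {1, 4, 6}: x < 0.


Evaluate the predicate on each element: 1:F, 4:F, 6:F.
No element satisfies the predicate.

F


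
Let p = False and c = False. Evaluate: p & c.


Conjunction is true only when both operands are true.
Substitute: p=False, c=False.
False & False evaluates to False.

False


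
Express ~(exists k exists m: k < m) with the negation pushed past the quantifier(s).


Negation flips each quantifier (∀↔∃) and negates the inner predicate.
¬(exists k exists m: φ) = forall k forall m: ¬φ.

forall k forall m: ~(k < m)


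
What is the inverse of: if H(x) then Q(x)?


The inverse of (P → Q) is (¬P → ¬Q). It is equivalent to the converse, not to the original.
Here P = 'H(x)' and Q = 'Q(x)'.

If not (H(x)), then not (Q(x)).


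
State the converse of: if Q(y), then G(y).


The converse of (P → Q) is (Q → P). It is not in general equivalent to the original.
Here P = 'Q(y)' and Q = 'G(y)'.

If G(y), then Q(y).


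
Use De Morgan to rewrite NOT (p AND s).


De Morgan: the negation of a conjunction is the disjunction of the negations.
Distribute NOT across AND, flipping it to OR, and negate each literal.

(NOT p) OR (NOT s)


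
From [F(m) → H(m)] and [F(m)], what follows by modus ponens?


Modus ponens: from (P → Q) and P, infer Q.
P = 'F(m)' is asserted, and P → Q holds, so Q follows.

H(m).


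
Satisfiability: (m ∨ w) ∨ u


Search for a satisfying assignment over {m, u, w}.
Try m=T, u=F, w=F: the formula evaluates to T.
A satisfying assignment exists.

Satisfiable.


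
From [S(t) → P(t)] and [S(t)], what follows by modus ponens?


Modus ponens: from (P → Q) and P, infer Q.
P = 'S(t)' is asserted, and P → Q holds, so Q follows.

P(t).


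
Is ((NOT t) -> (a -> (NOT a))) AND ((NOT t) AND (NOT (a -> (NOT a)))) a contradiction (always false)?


Truth table over {a, t}:
a | t | φ
---------
F | F | F
T | F | F
F | T | F
T | T | F
Every row is false.

Yes, it is a contradiction.


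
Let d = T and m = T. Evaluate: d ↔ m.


Biconditional is true when both operands have the same truth value.
Substitute: d=T, m=T.
T ↔ T evaluates to T.

T


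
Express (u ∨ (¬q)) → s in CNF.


Step 1: Rewrite as ¬(u ∨ (¬q)) ∨ s = (¬u ∧ ¬(¬q)) ∨ s.
Step 2: Distribute ∨ over ∧.
Step 3: Eliminate any double negations (¬¬X = X).

((¬u) ∨ s) ∧ (q ∨ s)


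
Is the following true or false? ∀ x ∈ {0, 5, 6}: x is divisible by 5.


Evaluate the predicate on each element: 0:T, 5:T, 6:F.
Counterexample x = 6 fails the predicate.

F


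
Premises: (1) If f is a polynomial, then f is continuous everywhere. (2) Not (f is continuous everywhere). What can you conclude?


Modus tollens: from (P → Q) and ¬Q, infer ¬P.
Q = 'f is continuous everywhere' is denied; since P → Q, P must also fail.

Not (f is a polynomial).


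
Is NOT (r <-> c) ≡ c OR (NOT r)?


Compare truth tables:
c | r | φ | ψ
-------------
F | F | F | T
T | F | T | T
F | T | T | F
T | T | F | T
They differ at row 1 (c=F, r=F): φ=F but ψ=T.

No, they are not logically equivalent.


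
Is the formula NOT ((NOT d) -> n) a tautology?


Build the truth table over {d, n}:
d | n | φ
---------
F | F | T
T | F | F
F | T | F
T | T | F
Counterexample at row 2: with d=T, n=F, the formula is F.

No, it is not a tautology.


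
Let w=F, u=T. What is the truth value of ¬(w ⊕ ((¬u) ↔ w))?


Substitute w=F, u=T:
¬u = F
(¬u) ↔ w = F ↔ F = T
w ⊕ ((¬u) ↔ w) = F ⊕ T = T
¬(w ⊕ ((¬u) ↔ w)) = F

F


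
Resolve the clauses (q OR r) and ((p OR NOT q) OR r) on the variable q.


The clauses contain complementary literals q and NOTq.
Resolution eliminates this pair and disjoins the remaining literals (merging duplicates).

(r OR p)


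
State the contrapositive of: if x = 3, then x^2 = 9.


The contrapositive of (P → Q) is (¬Q → ¬P); it is logically equivalent to the original.
Here P = 'x = 3' and Q = 'x^2 = 9'.

If not (x^2 = 9), then not (x = 3).


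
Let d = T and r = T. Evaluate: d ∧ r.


Conjunction is true only when both operands are true.
Substitute: d=T, r=T.
T ∧ T evaluates to T.

T


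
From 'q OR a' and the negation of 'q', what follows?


Disjunctive syllogism: from (P ∨ Q) and ¬P, infer Q.
One disjunct, 'q', is ruled out; the other must hold.

a


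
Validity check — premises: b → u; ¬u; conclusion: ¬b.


This matches the form of modus tollens: the conclusion follows in every model of the premises.

Valid.


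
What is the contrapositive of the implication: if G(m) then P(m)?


The contrapositive of (P → Q) is (¬Q → ¬P); it is logically equivalent to the original.
Here P = 'G(m)' and Q = 'P(m)'.

If not (P(m)), then not (G(m)).


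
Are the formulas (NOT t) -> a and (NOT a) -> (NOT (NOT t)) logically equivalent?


Compare truth tables:
a | t | φ | ψ
-------------
F | F | F | F
T | F | T | T
F | T | T | T
T | T | T | T
The columns φ and ψ agree on every row.

Yes, they are logically equivalent.


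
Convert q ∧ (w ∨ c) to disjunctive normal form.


Step 1: Distribute ∧ over ∨: q ∧ (w ∨ c) = (q ∧ w) ∨ (q ∧ c).

(q ∧ w) ∨ (q ∧ c)


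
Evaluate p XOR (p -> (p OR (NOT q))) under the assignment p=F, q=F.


Substitute p=F, q=F:
NOT q = T
p OR (NOT q) = F OR T = T
p -> (p OR (NOT q)) = F -> T = T
p XOR (p -> (p OR (NOT q))) = F XOR T = T

T


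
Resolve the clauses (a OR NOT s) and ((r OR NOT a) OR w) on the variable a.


The clauses contain complementary literals a and NOTa.
Resolution eliminates this pair and disjoins the remaining literals (merging duplicates).

((NOT s OR r) OR w)


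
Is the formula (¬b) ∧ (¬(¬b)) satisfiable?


Check all 2 assignments over {b}:
b | φ
-----
F | F
T | F
No assignment makes the formula true.

Unsatisfiable.


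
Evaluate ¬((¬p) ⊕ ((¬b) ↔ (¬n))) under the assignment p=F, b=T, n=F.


Substitute p=F, b=T, n=F:
¬p = T
¬b = F
¬n = T
(¬b) ↔ (¬n) = F ↔ T = F
(¬p) ⊕ ((¬b) ↔ (¬n)) = T ⊕ F = T
¬((¬p) ⊕ ((¬b) ↔ (¬n))) = F

F


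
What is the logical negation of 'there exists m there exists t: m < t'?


Negation flips each quantifier (∀↔∃) and negates the inner predicate.
¬(there exists m there exists t: φ) = for all m for all t: ¬φ.

for all m for all t: NOT(m < t)


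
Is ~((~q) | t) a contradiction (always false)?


Truth table over {q, t}:
q | t | φ
---------
False | False | False
True | False | True
False | True | False
True | True | False
Satisfying assignment at row 2: q=True, t=False gives True.

No, it is not a contradiction.


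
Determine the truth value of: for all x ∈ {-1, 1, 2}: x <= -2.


Evaluate the predicate on each element: -1:F, 1:F, 2:F.
Counterexample x = -1 fails the predicate.

F


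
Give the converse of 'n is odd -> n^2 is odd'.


The converse of (P → Q) is (Q → P). It is not in general equivalent to the original.
Here P = 'n is odd' and Q = 'n^2 is odd'.

If n^2 is odd, then n is odd.


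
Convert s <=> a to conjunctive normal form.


Step 1: Rewrite s ↔ a as (s → a) ∧ (a → s).
Step 2: Rewrite each implication as a disjunction.

((~s) | a) & ((~a) | s)


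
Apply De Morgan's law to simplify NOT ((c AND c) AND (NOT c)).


De Morgan: the negation of a conjunction is the disjunction of the negations.
Distribute NOT across AND, flipping it to OR, and negate each literal.

((NOT c) OR (NOT c)) OR c


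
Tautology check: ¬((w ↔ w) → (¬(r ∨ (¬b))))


Build the truth table over {b, r, w}:
b | r | w | φ
-------------
F | F | F | T
T | F | F | F
F | T | F | T
T | T | F | T
F | F | T | T
T | F | T | F
F | T | T | T
T | T | T | T
Counterexample at row 2: with b=T, r=F, w=F, the formula is F.

No, it is not a tautology.


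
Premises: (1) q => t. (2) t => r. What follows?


Hypothetical syllogism: from (P → Q) and (Q → R), infer (P → R).
Chain the two implications through the shared middle term 't'.

q => r


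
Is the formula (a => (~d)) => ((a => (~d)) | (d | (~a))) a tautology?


Build the truth table over {a, d}:
a | d | φ
---------
False | False | True
True | False | True
False | True | True
True | True | True
Every row evaluates to true.

Yes, it is a tautology.


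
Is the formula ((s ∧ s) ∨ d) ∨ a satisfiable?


Search for a satisfying assignment over {a, d, s}.
Try a=T, d=F, s=F: the formula evaluates to T.
A satisfying assignment exists.

Satisfiable.


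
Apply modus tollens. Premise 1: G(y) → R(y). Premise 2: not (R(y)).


Modus tollens: from (P → Q) and ¬Q, infer ¬P.
Q = 'R(y)' is denied; since P → Q, P must also fail.

Not (G(y)).


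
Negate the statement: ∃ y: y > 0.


¬(∀ x: φ) = ∃ x: ¬φ, and ¬(∃ x: φ) = ∀ x: ¬φ.
Apply to the existential statement.

∀ y: ¬(y > 0)


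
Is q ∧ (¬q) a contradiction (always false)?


Truth table over {q}:
q | φ
-----
F | F
T | F
Every row is false.

Yes, it is a contradiction.


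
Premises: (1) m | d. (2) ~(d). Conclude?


Disjunctive syllogism: from (P ∨ Q) and ¬P, infer Q.
One disjunct, 'd', is ruled out; the other must hold.

m


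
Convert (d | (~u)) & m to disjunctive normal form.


Step 1: Distribute ∧ over ∨: (d ∨ (¬u)) ∧ m = (d ∧ m) ∨ ((¬u) ∧ m).

(d & m) | ((~u) & m)


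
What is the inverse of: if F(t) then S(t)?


The inverse of (P → Q) is (¬P → ¬Q). It is equivalent to the converse, not to the original.
Here P = 'F(t)' and Q = 'S(t)'.

If not (F(t)), then not (S(t)).


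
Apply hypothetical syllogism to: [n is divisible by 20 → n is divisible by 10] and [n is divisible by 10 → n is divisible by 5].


Hypothetical syllogism: from (P → Q) and (Q → R), infer (P → R).
Chain the two implications through the shared middle term 'n is divisible by 10'.

n is divisible by 20 → n is divisible by 5


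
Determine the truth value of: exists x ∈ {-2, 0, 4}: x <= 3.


Evaluate the predicate on each element: -2:True, 0:True, 4:False.
Witness x = -2 satisfies the predicate.

True


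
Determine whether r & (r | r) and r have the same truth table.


Compare truth tables:
r | φ | ψ
---------
False | False | False
True | True | True
The columns φ and ψ agree on every row.

Yes, they are logically equivalent.


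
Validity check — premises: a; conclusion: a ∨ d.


This matches the form of disjunction introduction: the conclusion follows in every model of the premises.

Valid.


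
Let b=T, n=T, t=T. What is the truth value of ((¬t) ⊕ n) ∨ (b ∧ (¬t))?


Substitute b=T, n=T, t=T:
¬t = F
(¬t) ⊕ n = F ⊕ T = T
¬t = F
b ∧ (¬t) = T ∧ F = F
((¬t) ⊕ n) ∨ (b ∧ (¬t)) = T ∨ F = T

T


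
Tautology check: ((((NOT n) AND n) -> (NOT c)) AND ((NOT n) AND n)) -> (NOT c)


Build the truth table over {c, n}:
c | n | φ
---------
F | F | T
T | F | T
F | T | T
T | T | T
Every row evaluates to true.

Yes, it is a tautology.


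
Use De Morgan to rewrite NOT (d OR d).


De Morgan: the negation of a disjunction is the conjunction of the negations.
Distribute NOT across OR, flipping it to AND, and negate each literal.

(NOT d) AND (NOT d)


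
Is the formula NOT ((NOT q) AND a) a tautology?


Build the truth table over {a, q}:
a | q | φ
---------
F | F | T
T | F | F
F | T | T
T | T | T
Counterexample at row 2: with a=T, q=F, the formula is F.

No, it is not a tautology.


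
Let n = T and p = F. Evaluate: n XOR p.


Exclusive or is true when exactly one operand is true.
Substitute: n=T, p=F.
T XOR F evaluates to T.

T


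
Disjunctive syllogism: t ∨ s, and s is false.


Disjunctive syllogism: from (P ∨ Q) and ¬P, infer Q.
One disjunct, 's', is ruled out; the other must hold.

t


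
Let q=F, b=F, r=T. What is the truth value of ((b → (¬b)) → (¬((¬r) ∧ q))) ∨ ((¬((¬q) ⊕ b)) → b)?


Substitute q=F, b=F, r=T:
… (earlier sub-steps elided)
b → (¬b) = F → T = T
¬r = F
(¬r) ∧ q = F ∧ F = F
¬((¬r) ∧ q) = T
(b → (¬b)) → (¬((¬r) ∧ q)) = T → T = T
¬q = T
(¬q) ⊕ b = T ⊕ F = T
¬((¬q) ⊕ b) = F
(¬((¬q) ⊕ b)) → b = F → F = T
((b → (¬b)) → (¬((¬r) ∧ q))) ∨ ((¬((¬q) ⊕ b)) → b) = T ∨ T = T

T


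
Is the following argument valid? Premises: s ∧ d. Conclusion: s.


This matches the form of conjunction elimination: the conclusion follows in every model of the premises.

Valid.


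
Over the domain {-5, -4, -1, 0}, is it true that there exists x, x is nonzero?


Evaluate the predicate on each element: -5:T, -4:T, -1:T, 0:F.
Witness x = -5 satisfies the predicate.

T


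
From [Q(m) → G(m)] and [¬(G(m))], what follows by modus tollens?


Modus tollens: from (P → Q) and ¬Q, infer ¬P.
Q = 'G(m)' is denied; since P → Q, P must also fail.

Not (Q(m)).


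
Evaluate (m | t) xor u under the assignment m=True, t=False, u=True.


Substitute m=True, t=False, u=True:
m | t = True | False = True
(m | t) xor u = True xor True = False

False


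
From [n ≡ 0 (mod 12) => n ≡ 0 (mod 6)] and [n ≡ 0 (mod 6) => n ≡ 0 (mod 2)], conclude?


Hypothetical syllogism: from (P → Q) and (Q → R), infer (P → R).
Chain the two implications through the shared middle term 'n ≡ 0 (mod 6)'.

n ≡ 0 (mod 12) => n ≡ 0 (mod 2)


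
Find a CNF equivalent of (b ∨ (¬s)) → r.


Step 1: Rewrite as ¬(b ∨ (¬s)) ∨ r = (¬b ∧ ¬(¬s)) ∨ r.
Step 2: Distribute ∨ over ∧.
Step 3: Eliminate any double negations (¬¬X = X).

((¬b) ∨ r) ∧ (s ∨ r)


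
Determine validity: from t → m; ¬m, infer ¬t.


This matches the form of modus tollens: the conclusion follows in every model of the premises.

Valid.


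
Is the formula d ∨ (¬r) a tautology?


Build the truth table over {d, r}:
d | r | φ
---------
F | F | T
T | F | T
F | T | F
T | T | T
Counterexample at row 3: with d=F, r=T, the formula is F.

No, it is not a tautology.


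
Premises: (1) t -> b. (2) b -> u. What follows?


Hypothetical syllogism: from (P → Q) and (Q → R), infer (P → R).
Chain the two implications through the shared middle term 'b'.

t -> u


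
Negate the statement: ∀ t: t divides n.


¬(∀ x: φ) = ∃ x: ¬φ, and ¬(∃ x: φ) = ∀ x: ¬φ.
Apply to the universal statement.

∃ t: ¬(t divides n)


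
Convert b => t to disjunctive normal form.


Step 1: Rewrite b → t as ¬b ∨ t.

(~b) | t


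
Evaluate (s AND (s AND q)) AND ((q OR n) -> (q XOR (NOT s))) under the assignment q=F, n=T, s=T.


Substitute q=F, n=T, s=T:
s AND q = T AND F = F
s AND (s AND q) = T AND F = F
q OR n = F OR T = T
NOT s = F
q XOR (NOT s) = F XOR F = F
(q OR n) -> (q XOR (NOT s)) = T -> F = F
(s AND (s AND q)) AND ((q OR n) -> (q XOR (NOT s))) = F AND F = F

F


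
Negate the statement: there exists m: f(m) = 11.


¬(for all x: φ) = there exists x: ¬φ, and ¬(there exists x: φ) = for all x: ¬φ.
Apply to the existential statement.

for all m: NOT(f(m) = 11)


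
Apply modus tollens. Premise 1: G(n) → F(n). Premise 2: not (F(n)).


Modus tollens: from (P → Q) and ¬Q, infer ¬P.
Q = 'F(n)' is denied; since P → Q, P must also fail.

Not (G(n)).


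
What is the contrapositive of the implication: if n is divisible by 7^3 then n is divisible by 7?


The contrapositive of (P → Q) is (¬Q → ¬P); it is logically equivalent to the original.
Here P = 'n is divisible by 7^3' and Q = 'n is divisible by 7'.

If not (n is divisible by 7), then not (n is divisible by 7^3).


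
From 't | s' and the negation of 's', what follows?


Disjunctive syllogism: from (P ∨ Q) and ¬P, infer Q.
One disjunct, 's', is ruled out; the other must hold.

t


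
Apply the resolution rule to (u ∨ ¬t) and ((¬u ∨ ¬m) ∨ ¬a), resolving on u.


The clauses contain complementary literals u and ¬u.
Resolution eliminates this pair and disjoins the remaining literals (merging duplicates).

((¬t ∨ ¬a) ∨ ¬m)


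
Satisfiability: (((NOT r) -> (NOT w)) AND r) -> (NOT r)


Search for a satisfying assignment over {r, w}.
Try r=F, w=F: the formula evaluates to T.
A satisfying assignment exists.

Satisfiable.


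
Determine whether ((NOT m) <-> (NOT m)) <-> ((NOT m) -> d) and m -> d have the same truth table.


Compare truth tables:
d | m | φ | ψ
-------------
F | F | F | T
T | F | T | T
F | T | T | F
T | T | T | T
They differ at row 1 (d=F, m=F): φ=F but ψ=T.

No, they are not logically equivalent.


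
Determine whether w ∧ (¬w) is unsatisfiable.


Truth table over {w}:
w | φ
-----
F | F
T | F
Every row is false.

Yes, it is a contradiction.


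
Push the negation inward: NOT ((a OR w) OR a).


De Morgan: the negation of a disjunction is the conjunction of the negations.
Distribute NOT across OR, flipping it to AND, and negate each literal.

((NOT a) AND (NOT w)) AND (NOT a)


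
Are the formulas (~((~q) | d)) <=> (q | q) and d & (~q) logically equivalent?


Compare truth tables:
d | q | φ | ψ
-------------
False | False | True | False
True | False | True | True
False | True | True | False
True | True | False | False
They differ at row 1 (d=False, q=False): φ=True but ψ=False.

No, they are not logically equivalent.


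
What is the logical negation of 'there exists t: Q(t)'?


¬(for all x: φ) = there exists x: ¬φ, and ¬(there exists x: φ) = for all x: ¬φ.
Apply to the existential statement.

for all t: NOT(Q(t))


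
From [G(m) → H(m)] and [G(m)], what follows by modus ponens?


Modus ponens: from (P → Q) and P, infer Q.
P = 'G(m)' is asserted, and P → Q holds, so Q follows.

H(m).


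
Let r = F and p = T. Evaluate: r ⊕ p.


Exclusive or is true when exactly one operand is true.
Substitute: r=F, p=T.
F ⊕ T evaluates to T.

T


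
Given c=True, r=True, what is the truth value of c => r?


Implication is false only when antecedent is true and consequent is false.
Substitute: c=True, r=True.
True => True evaluates to True.

True


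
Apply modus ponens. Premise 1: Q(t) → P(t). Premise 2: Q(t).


Modus ponens: from (P → Q) and P, infer Q.
P = 'Q(t)' is asserted, and P → Q holds, so Q follows.

P(t).


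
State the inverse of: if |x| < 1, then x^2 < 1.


The inverse of (P → Q) is (¬P → ¬Q). It is equivalent to the converse, not to the original.
Here P = '|x| < 1' and Q = 'x^2 < 1'.

If not (|x| < 1), then not (x^2 < 1).


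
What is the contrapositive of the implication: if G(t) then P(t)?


The contrapositive of (P → Q) is (¬Q → ¬P); it is logically equivalent to the original.
Here P = 'G(t)' and Q = 'P(t)'.

If not (P(t)), then not (G(t)).


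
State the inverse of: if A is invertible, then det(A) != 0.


The inverse of (P → Q) is (¬P → ¬Q). It is equivalent to the converse, not to the original.
Here P = 'A is invertible' and Q = 'det(A) != 0'.

If not (A is invertible), then not (det(A) != 0).


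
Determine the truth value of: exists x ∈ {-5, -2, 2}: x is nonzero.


Evaluate the predicate on each element: -5:True, -2:True, 2:True.
Witness x = -5 satisfies the predicate.

True


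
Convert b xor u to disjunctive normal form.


Step 1: b ⊕ u is true exactly when they disagree: (b ∧ ¬u) ∨ (¬b ∧ u).

(b & (~u)) | ((~b) & u)


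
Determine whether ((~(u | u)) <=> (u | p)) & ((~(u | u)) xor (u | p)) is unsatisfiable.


Truth table over {p, u}:
p | u | φ
---------
False | False | False
True | False | False
False | True | False
True | True | False
Every row is false.

Yes, it is a contradiction.


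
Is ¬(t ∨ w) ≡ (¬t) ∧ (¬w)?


Compare truth tables:
t | w | φ | ψ
-------------
F | F | T | T
T | F | F | F
F | T | F | F
T | T | F | F
The columns φ and ψ agree on every row.

Yes, they are logically equivalent.


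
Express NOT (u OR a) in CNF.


Step 1: Apply De Morgan: ¬(u ∨ a) = ¬u ∧ ¬a.

(NOT u) AND (NOT a)


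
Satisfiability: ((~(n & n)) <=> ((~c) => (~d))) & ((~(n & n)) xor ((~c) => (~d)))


Check all 8 assignments over {c, d, n}:
c | d | n | φ
-------------
False | False | False | False
True | False | False | False
False | True | False | False
True | True | False | False
False | False | True | False
True | False | True | False
False | True | True | False
True | True | True | False
No assignment makes the formula true.

Unsatisfiable.


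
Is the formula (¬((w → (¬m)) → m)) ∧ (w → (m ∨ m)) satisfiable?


Search for a satisfying assignment over {m, w}.
Try m=F, w=F: the formula evaluates to T.
A satisfying assignment exists.

Satisfiable.


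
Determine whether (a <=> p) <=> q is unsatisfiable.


Truth table over {a, p, q}:
a | p | q | φ
-------------
False | False | False | False
True | False | False | True
False | True | False | True
True | True | False | False
False | False | True | True
True | False | True | False
False | True | True | False
True | True | True | True
Satisfying assignment at row 2: a=True, p=False, q=False gives True.

No, it is not a contradiction.


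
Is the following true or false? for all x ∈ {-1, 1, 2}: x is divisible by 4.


Evaluate the predicate on each element: -1:F, 1:F, 2:F.
Counterexample x = -1 fails the predicate.

F


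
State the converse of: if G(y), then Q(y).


The converse of (P → Q) is (Q → P). It is not in general equivalent to the original.
Here P = 'G(y)' and Q = 'Q(y)'.

If Q(y), then G(y).


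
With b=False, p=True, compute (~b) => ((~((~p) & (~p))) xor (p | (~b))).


Substitute b=False, p=True:
~b = True
~p = False
~p = False
(~p) & (~p) = False & False = False
~((~p) & (~p)) = True
~b = True
p | (~b) = True | True = True
(~((~p) & (~p))) xor (p | (~b)) = True xor True = False
(~b) => ((~((~p) & (~p))) xor (p | (~b))) = True => False = False

False


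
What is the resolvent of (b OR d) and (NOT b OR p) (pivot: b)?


The clauses contain complementary literals b and NOTb.
Resolution eliminates this pair and disjoins the remaining literals (merging duplicates).

(d OR p)


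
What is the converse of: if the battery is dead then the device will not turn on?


The converse of (P → Q) is (Q → P). It is not in general equivalent to the original.
Here P = 'the battery is dead' and Q = 'the device will not turn on'.

If the device will not turn on, then the battery is dead.


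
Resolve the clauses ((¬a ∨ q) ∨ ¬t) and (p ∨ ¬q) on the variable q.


The clauses contain complementary literals q and ¬q.
Resolution eliminates this pair and disjoins the remaining literals (merging duplicates).

((¬t ∨ ¬a) ∨ p)


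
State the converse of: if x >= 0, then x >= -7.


The converse of (P → Q) is (Q → P). It is not in general equivalent to the original.
Here P = 'x >= 0' and Q = 'x >= -7'.

If x >= -7, then x >= 0.


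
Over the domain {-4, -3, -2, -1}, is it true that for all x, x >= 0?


Evaluate the predicate on each element: -4:F, -3:F, -2:F, -1:F.
Counterexample x = -4 fails the predicate.

F


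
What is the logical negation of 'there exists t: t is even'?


¬(for all x: φ) = there exists x: ¬φ, and ¬(there exists x: φ) = for all x: ¬φ.
Apply to the existential statement.

for all t: NOT(t is even)


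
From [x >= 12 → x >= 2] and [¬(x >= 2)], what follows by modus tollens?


Modus tollens: from (P → Q) and ¬Q, infer ¬P.
Q = 'x >= 2' is denied; since P → Q, P must also fail.

Not (x >= 12).


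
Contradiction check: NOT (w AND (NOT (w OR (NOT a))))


Truth table over {a, w}:
a | w | φ
---------
F | F | T
T | F | T
F | T | T
T | T | T
Satisfying assignment at row 1: a=F, w=F gives T.

No, it is not a contradiction.


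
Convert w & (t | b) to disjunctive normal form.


Step 1: Distribute ∧ over ∨: w ∧ (t ∨ b) = (w ∧ t) ∨ (w ∧ b).

(w & t) | (w & b)


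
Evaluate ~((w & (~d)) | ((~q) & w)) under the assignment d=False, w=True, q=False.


Substitute d=False, w=True, q=False:
~d = True
w & (~d) = True & True = True
~q = True
(~q) & w = True & True = True
(w & (~d)) | ((~q) & w) = True | True = True
~((w & (~d)) | ((~q) & w)) = False

False


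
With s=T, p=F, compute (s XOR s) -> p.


Substitute s=T, p=F:
s XOR s = T XOR T = F
(s XOR s) -> p = F -> F = T

T


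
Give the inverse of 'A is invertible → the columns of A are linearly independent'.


The inverse of (P → Q) is (¬P → ¬Q). It is equivalent to the converse, not to the original.
Here P = 'A is invertible' and Q = 'the columns of A are linearly independent'.

If not (A is invertible), then not (the columns of A are linearly independent).


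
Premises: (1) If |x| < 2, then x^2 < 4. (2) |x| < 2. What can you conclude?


Modus ponens: from (P → Q) and P, infer Q.
P = '|x| < 2' is asserted, and P → Q holds, so Q follows.

x^2 < 4.


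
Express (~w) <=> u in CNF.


Step 1: Rewrite (¬w) ↔ u as ((¬w) → u) ∧ (u → (¬w)).
Step 2: Rewrite each implication as a disjunction.
Step 3: Eliminate any double negations (¬¬X = X).

(w | u) & ((~u) | (~w))


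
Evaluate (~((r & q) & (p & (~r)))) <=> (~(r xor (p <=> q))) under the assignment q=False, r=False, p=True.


Substitute q=False, r=False, p=True:
r & q = False & False = False
~r = True
p & (~r) = True & True = True
(r & q) & (p & (~r)) = False & True = False
~((r & q) & (p & (~r))) = True
p <=> q = True <=> False = False
r xor (p <=> q) = False xor False = False
~(r xor (p <=> q)) = True
(~((r & q) & (p & (~r)))) <=> (~(r xor (p <=> q))) = True <=> True = True

True


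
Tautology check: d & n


Build the truth table over {d, n}:
d | n | φ
---------
False | False | False
True | False | False
False | True | False
True | True | True
Counterexample at row 1: with d=False, n=False, the formula is False.

No, it is not a tautology.


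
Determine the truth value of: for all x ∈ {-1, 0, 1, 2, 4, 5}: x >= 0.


Evaluate the predicate on each element: -1:F, 0:T, 1:T, 2:T, 4:T, 5:T.
Counterexample x = -1 fails the predicate.

F


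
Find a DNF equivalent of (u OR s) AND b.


Step 1: Distribute ∧ over ∨: (u ∨ s) ∧ b = (u ∧ b) ∨ (s ∧ b).

(u AND b) OR (s AND b)


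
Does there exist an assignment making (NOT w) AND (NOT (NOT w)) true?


Check all 2 assignments over {w}:
w | φ
-----
F | F
T | F
No assignment makes the formula true.

Unsatisfiable.


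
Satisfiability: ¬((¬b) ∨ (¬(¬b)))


Check all 2 assignments over {b}:
b | φ
-----
F | F
T | F
No assignment makes the formula true.

Unsatisfiable.


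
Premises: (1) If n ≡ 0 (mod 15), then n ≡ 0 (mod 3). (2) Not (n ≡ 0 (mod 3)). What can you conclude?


Modus tollens: from (P → Q) and ¬Q, infer ¬P.
Q = 'n ≡ 0 (mod 3)' is denied; since P → Q, P must also fail.

Not (n ≡ 0 (mod 15)).


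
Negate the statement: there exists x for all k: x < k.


Negation flips each quantifier (∀↔∃) and negates the inner predicate.
¬(there exists x for all k: φ) = for all x there exists k: ¬φ.

for all x there exists k: NOT(x < k)


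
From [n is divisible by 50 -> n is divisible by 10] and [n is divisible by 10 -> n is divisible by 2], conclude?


Hypothetical syllogism: from (P → Q) and (Q → R), infer (P → R).
Chain the two implications through the shared middle term 'n is divisible by 10'.

n is divisible by 50 -> n is divisible by 2


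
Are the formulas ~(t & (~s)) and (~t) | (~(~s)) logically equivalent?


Compare truth tables:
s | t | φ | ψ
-------------
False | False | True | True
True | False | True | True
False | True | False | False
True | True | True | True
The columns φ and ψ agree on every row.

Yes, they are logically equivalent.


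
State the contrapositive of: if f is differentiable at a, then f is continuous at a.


The contrapositive of (P → Q) is (¬Q → ¬P); it is logically equivalent to the original.
Here P = 'f is differentiable at a' and Q = 'f is continuous at a'.

If not (f is continuous at a), then not (f is differentiable at a).


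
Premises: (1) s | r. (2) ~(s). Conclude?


Disjunctive syllogism: from (P ∨ Q) and ¬P, infer Q.
One disjunct, 's', is ruled out; the other must hold.

r


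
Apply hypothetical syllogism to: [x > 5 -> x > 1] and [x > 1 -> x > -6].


Hypothetical syllogism: from (P → Q) and (Q → R), infer (P → R).
Chain the two implications through the shared middle term 'x > 1'.

x > 5 -> x > -6


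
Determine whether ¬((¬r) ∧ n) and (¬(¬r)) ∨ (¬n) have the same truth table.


Compare truth tables:
n | r | φ | ψ
-------------
F | F | T | T
T | F | F | F
F | T | T | T
T | T | T | T
The columns φ and ψ agree on every row.

Yes, they are logically equivalent.


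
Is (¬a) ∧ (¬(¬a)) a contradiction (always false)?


Truth table over {a}:
a | φ
-----
F | F
T | F
Every row is false.

Yes, it is a contradiction.


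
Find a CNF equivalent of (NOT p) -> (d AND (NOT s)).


Step 1: Rewrite (¬p) → (d ∧ (¬s)) as ¬(¬p) ∨ (d ∧ (¬s)).
Step 2: Distribute ∨ over ∧.
Step 3: Eliminate any double negations (¬¬X = X).

(p OR d) AND (p OR (NOT s))


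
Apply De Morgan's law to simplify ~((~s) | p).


De Morgan: the negation of a disjunction is the conjunction of the negations.
Distribute ~ across |, flipping it to &, and negate each literal.

s & (~p)


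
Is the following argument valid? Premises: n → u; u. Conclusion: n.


This is affirming the consequent (fallacy). There exist truth assignments where the premises are all true but the conclusion is false.

Invalid.


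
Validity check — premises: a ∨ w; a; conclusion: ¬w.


This is affirming a disjunct (fallacy). There exist truth assignments where the premises are all true but the conclusion is false.

Invalid.


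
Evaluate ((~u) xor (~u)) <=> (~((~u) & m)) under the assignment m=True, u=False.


Substitute m=True, u=False:
~u = True
~u = True
(~u) xor (~u) = True xor True = False
~u = True
(~u) & m = True & True = True
~((~u) & m) = False
((~u) xor (~u)) <=> (~((~u) & m)) = False <=> False = True

True


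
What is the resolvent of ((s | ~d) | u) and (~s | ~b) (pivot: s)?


The clauses contain complementary literals s and ~s.
Resolution eliminates this pair and disjoins the remaining literals (merging duplicates).

((u | ~d) | ~b)


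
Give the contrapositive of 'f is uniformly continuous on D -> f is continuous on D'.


The contrapositive of (P → Q) is (¬Q → ¬P); it is logically equivalent to the original.
Here P = 'f is uniformly continuous on D' and Q = 'f is continuous on D'.

If not (f is continuous on D), then not (f is uniformly continuous on D).


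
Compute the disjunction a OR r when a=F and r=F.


Disjunction is false only when both operands are false.
Substitute: a=F, r=F.
F OR F evaluates to F.

F


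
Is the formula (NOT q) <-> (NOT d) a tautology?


Build the truth table over {d, q}:
d | q | φ
---------
F | F | T
T | F | F
F | T | F
T | T | T
Counterexample at row 2: with d=T, q=F, the formula is F.

No, it is not a tautology.


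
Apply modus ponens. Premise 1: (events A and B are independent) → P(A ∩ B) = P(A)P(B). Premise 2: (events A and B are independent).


Modus ponens: from (P → Q) and P, infer Q.
P = '(events A and B are independent)' is asserted, and P → Q holds, so Q follows.

P(A ∩ B) = P(A)P(B).


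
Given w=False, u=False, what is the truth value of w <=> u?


Biconditional is true when both operands have the same truth value.
Substitute: w=False, u=False.
False <=> False evaluates to True.

True


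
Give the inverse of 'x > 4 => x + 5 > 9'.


The inverse of (P → Q) is (¬P → ¬Q). It is equivalent to the converse, not to the original.
Here P = 'x > 4' and Q = 'x + 5 > 9'.

If not (x > 4), then not (x + 5 > 9).


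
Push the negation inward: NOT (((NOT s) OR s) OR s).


De Morgan: the negation of a disjunction is the conjunction of the negations.
Distribute NOT across OR, flipping it to AND, and negate each literal.

(s AND (NOT s)) AND (NOT s)


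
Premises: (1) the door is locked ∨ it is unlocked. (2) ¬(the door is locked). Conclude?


Disjunctive syllogism: from (P ∨ Q) and ¬P, infer Q.
One disjunct, 'the door is locked', is ruled out; the other must hold.

it is unlocked


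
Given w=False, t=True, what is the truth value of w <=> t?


Biconditional is true when both operands have the same truth value.
Substitute: w=False, t=True.
False <=> True evaluates to False.

False


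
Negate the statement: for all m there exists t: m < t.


Negation flips each quantifier (∀↔∃) and negates the inner predicate.
¬(for all m there exists t: φ) = there exists m for all t: ¬φ.

there exists m for all t: NOT(m < t)


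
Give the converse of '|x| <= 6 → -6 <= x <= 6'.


The converse of (P → Q) is (Q → P). It is not in general equivalent to the original.
Here P = '|x| <= 6' and Q = '-6 <= x <= 6'.

If -6 <= x <= 6, then |x| <= 6.


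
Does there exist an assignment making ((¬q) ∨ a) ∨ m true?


Search for a satisfying assignment over {a, m, q}.
Try a=F, m=F, q=F: the formula evaluates to T.
A satisfying assignment exists.

Satisfiable.


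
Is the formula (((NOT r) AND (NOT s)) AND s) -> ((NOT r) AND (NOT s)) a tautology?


Build the truth table over {r, s}:
r | s | φ
---------
F | F | T
T | F | T
F | T | T
T | T | T
Every row evaluates to true.

Yes, it is a tautology.


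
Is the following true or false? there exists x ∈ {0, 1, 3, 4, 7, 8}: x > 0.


Evaluate the predicate on each element: 0:F, 1:T, 3:T, 4:T, 7:T, 8:T.
Witness x = 1 satisfies the predicate.

T
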